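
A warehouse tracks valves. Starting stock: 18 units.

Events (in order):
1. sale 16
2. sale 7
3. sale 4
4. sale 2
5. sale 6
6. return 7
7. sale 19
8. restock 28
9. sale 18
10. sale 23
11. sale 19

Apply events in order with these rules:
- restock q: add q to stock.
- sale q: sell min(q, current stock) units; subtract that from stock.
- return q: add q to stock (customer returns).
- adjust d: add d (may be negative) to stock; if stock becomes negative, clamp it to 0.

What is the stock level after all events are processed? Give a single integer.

Answer: 0

Derivation:
Processing events:
Start: stock = 18
  Event 1 (sale 16): sell min(16,18)=16. stock: 18 - 16 = 2. total_sold = 16
  Event 2 (sale 7): sell min(7,2)=2. stock: 2 - 2 = 0. total_sold = 18
  Event 3 (sale 4): sell min(4,0)=0. stock: 0 - 0 = 0. total_sold = 18
  Event 4 (sale 2): sell min(2,0)=0. stock: 0 - 0 = 0. total_sold = 18
  Event 5 (sale 6): sell min(6,0)=0. stock: 0 - 0 = 0. total_sold = 18
  Event 6 (return 7): 0 + 7 = 7
  Event 7 (sale 19): sell min(19,7)=7. stock: 7 - 7 = 0. total_sold = 25
  Event 8 (restock 28): 0 + 28 = 28
  Event 9 (sale 18): sell min(18,28)=18. stock: 28 - 18 = 10. total_sold = 43
  Event 10 (sale 23): sell min(23,10)=10. stock: 10 - 10 = 0. total_sold = 53
  Event 11 (sale 19): sell min(19,0)=0. stock: 0 - 0 = 0. total_sold = 53
Final: stock = 0, total_sold = 53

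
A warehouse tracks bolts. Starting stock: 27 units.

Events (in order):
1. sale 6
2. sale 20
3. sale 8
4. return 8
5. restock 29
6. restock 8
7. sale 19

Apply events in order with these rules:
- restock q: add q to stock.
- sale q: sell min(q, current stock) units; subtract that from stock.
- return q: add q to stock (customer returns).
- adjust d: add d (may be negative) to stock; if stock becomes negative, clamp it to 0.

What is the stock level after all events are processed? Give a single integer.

Answer: 26

Derivation:
Processing events:
Start: stock = 27
  Event 1 (sale 6): sell min(6,27)=6. stock: 27 - 6 = 21. total_sold = 6
  Event 2 (sale 20): sell min(20,21)=20. stock: 21 - 20 = 1. total_sold = 26
  Event 3 (sale 8): sell min(8,1)=1. stock: 1 - 1 = 0. total_sold = 27
  Event 4 (return 8): 0 + 8 = 8
  Event 5 (restock 29): 8 + 29 = 37
  Event 6 (restock 8): 37 + 8 = 45
  Event 7 (sale 19): sell min(19,45)=19. stock: 45 - 19 = 26. total_sold = 46
Final: stock = 26, total_sold = 46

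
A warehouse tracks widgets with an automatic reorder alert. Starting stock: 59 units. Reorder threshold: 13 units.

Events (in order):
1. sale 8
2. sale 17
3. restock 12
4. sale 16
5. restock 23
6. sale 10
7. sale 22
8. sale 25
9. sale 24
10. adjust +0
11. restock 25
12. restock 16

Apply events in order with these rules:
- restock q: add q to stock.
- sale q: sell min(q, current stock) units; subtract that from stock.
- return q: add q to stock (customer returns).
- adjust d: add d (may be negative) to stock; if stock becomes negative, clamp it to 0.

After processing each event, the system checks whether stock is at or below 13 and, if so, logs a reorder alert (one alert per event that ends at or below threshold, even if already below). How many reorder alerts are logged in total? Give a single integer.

Answer: 3

Derivation:
Processing events:
Start: stock = 59
  Event 1 (sale 8): sell min(8,59)=8. stock: 59 - 8 = 51. total_sold = 8
  Event 2 (sale 17): sell min(17,51)=17. stock: 51 - 17 = 34. total_sold = 25
  Event 3 (restock 12): 34 + 12 = 46
  Event 4 (sale 16): sell min(16,46)=16. stock: 46 - 16 = 30. total_sold = 41
  Event 5 (restock 23): 30 + 23 = 53
  Event 6 (sale 10): sell min(10,53)=10. stock: 53 - 10 = 43. total_sold = 51
  Event 7 (sale 22): sell min(22,43)=22. stock: 43 - 22 = 21. total_sold = 73
  Event 8 (sale 25): sell min(25,21)=21. stock: 21 - 21 = 0. total_sold = 94
  Event 9 (sale 24): sell min(24,0)=0. stock: 0 - 0 = 0. total_sold = 94
  Event 10 (adjust +0): 0 + 0 = 0
  Event 11 (restock 25): 0 + 25 = 25
  Event 12 (restock 16): 25 + 16 = 41
Final: stock = 41, total_sold = 94

Checking against threshold 13:
  After event 1: stock=51 > 13
  After event 2: stock=34 > 13
  After event 3: stock=46 > 13
  After event 4: stock=30 > 13
  After event 5: stock=53 > 13
  After event 6: stock=43 > 13
  After event 7: stock=21 > 13
  After event 8: stock=0 <= 13 -> ALERT
  After event 9: stock=0 <= 13 -> ALERT
  After event 10: stock=0 <= 13 -> ALERT
  After event 11: stock=25 > 13
  After event 12: stock=41 > 13
Alert events: [8, 9, 10]. Count = 3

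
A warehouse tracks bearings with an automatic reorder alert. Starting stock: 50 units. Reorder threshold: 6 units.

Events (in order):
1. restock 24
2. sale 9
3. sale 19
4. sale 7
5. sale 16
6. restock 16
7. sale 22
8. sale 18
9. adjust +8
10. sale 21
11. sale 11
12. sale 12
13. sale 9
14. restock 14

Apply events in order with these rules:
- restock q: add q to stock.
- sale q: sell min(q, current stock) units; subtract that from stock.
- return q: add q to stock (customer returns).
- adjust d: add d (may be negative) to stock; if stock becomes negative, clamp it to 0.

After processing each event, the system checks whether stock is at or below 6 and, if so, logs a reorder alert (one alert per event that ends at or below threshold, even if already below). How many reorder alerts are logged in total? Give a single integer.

Answer: 5

Derivation:
Processing events:
Start: stock = 50
  Event 1 (restock 24): 50 + 24 = 74
  Event 2 (sale 9): sell min(9,74)=9. stock: 74 - 9 = 65. total_sold = 9
  Event 3 (sale 19): sell min(19,65)=19. stock: 65 - 19 = 46. total_sold = 28
  Event 4 (sale 7): sell min(7,46)=7. stock: 46 - 7 = 39. total_sold = 35
  Event 5 (sale 16): sell min(16,39)=16. stock: 39 - 16 = 23. total_sold = 51
  Event 6 (restock 16): 23 + 16 = 39
  Event 7 (sale 22): sell min(22,39)=22. stock: 39 - 22 = 17. total_sold = 73
  Event 8 (sale 18): sell min(18,17)=17. stock: 17 - 17 = 0. total_sold = 90
  Event 9 (adjust +8): 0 + 8 = 8
  Event 10 (sale 21): sell min(21,8)=8. stock: 8 - 8 = 0. total_sold = 98
  Event 11 (sale 11): sell min(11,0)=0. stock: 0 - 0 = 0. total_sold = 98
  Event 12 (sale 12): sell min(12,0)=0. stock: 0 - 0 = 0. total_sold = 98
  Event 13 (sale 9): sell min(9,0)=0. stock: 0 - 0 = 0. total_sold = 98
  Event 14 (restock 14): 0 + 14 = 14
Final: stock = 14, total_sold = 98

Checking against threshold 6:
  After event 1: stock=74 > 6
  After event 2: stock=65 > 6
  After event 3: stock=46 > 6
  After event 4: stock=39 > 6
  After event 5: stock=23 > 6
  After event 6: stock=39 > 6
  After event 7: stock=17 > 6
  After event 8: stock=0 <= 6 -> ALERT
  After event 9: stock=8 > 6
  After event 10: stock=0 <= 6 -> ALERT
  After event 11: stock=0 <= 6 -> ALERT
  After event 12: stock=0 <= 6 -> ALERT
  After event 13: stock=0 <= 6 -> ALERT
  After event 14: stock=14 > 6
Alert events: [8, 10, 11, 12, 13]. Count = 5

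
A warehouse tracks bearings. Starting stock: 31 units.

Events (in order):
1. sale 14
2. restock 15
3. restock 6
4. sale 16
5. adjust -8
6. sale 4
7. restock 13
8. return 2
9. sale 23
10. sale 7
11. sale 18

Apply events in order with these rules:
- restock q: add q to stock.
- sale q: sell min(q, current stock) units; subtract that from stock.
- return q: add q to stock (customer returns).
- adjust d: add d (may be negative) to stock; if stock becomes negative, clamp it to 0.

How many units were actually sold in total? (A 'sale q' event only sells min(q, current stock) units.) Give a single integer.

Answer: 59

Derivation:
Processing events:
Start: stock = 31
  Event 1 (sale 14): sell min(14,31)=14. stock: 31 - 14 = 17. total_sold = 14
  Event 2 (restock 15): 17 + 15 = 32
  Event 3 (restock 6): 32 + 6 = 38
  Event 4 (sale 16): sell min(16,38)=16. stock: 38 - 16 = 22. total_sold = 30
  Event 5 (adjust -8): 22 + -8 = 14
  Event 6 (sale 4): sell min(4,14)=4. stock: 14 - 4 = 10. total_sold = 34
  Event 7 (restock 13): 10 + 13 = 23
  Event 8 (return 2): 23 + 2 = 25
  Event 9 (sale 23): sell min(23,25)=23. stock: 25 - 23 = 2. total_sold = 57
  Event 10 (sale 7): sell min(7,2)=2. stock: 2 - 2 = 0. total_sold = 59
  Event 11 (sale 18): sell min(18,0)=0. stock: 0 - 0 = 0. total_sold = 59
Final: stock = 0, total_sold = 59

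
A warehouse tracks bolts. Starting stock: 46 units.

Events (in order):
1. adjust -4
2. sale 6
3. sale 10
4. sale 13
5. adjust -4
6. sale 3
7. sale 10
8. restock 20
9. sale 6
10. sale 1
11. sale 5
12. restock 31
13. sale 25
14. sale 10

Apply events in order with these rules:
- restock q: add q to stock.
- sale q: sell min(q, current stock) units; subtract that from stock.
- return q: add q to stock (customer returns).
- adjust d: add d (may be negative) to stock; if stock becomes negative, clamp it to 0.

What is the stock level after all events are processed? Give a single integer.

Answer: 4

Derivation:
Processing events:
Start: stock = 46
  Event 1 (adjust -4): 46 + -4 = 42
  Event 2 (sale 6): sell min(6,42)=6. stock: 42 - 6 = 36. total_sold = 6
  Event 3 (sale 10): sell min(10,36)=10. stock: 36 - 10 = 26. total_sold = 16
  Event 4 (sale 13): sell min(13,26)=13. stock: 26 - 13 = 13. total_sold = 29
  Event 5 (adjust -4): 13 + -4 = 9
  Event 6 (sale 3): sell min(3,9)=3. stock: 9 - 3 = 6. total_sold = 32
  Event 7 (sale 10): sell min(10,6)=6. stock: 6 - 6 = 0. total_sold = 38
  Event 8 (restock 20): 0 + 20 = 20
  Event 9 (sale 6): sell min(6,20)=6. stock: 20 - 6 = 14. total_sold = 44
  Event 10 (sale 1): sell min(1,14)=1. stock: 14 - 1 = 13. total_sold = 45
  Event 11 (sale 5): sell min(5,13)=5. stock: 13 - 5 = 8. total_sold = 50
  Event 12 (restock 31): 8 + 31 = 39
  Event 13 (sale 25): sell min(25,39)=25. stock: 39 - 25 = 14. total_sold = 75
  Event 14 (sale 10): sell min(10,14)=10. stock: 14 - 10 = 4. total_sold = 85
Final: stock = 4, total_sold = 85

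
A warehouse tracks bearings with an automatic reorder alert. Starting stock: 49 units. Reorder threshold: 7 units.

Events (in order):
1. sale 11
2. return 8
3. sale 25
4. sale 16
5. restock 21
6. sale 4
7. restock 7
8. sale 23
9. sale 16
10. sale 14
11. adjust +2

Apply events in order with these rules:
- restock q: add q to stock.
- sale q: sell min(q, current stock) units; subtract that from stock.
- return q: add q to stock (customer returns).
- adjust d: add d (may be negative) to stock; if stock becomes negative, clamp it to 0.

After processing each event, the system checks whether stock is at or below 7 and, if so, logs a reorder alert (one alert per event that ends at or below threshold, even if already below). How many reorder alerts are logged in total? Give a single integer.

Answer: 5

Derivation:
Processing events:
Start: stock = 49
  Event 1 (sale 11): sell min(11,49)=11. stock: 49 - 11 = 38. total_sold = 11
  Event 2 (return 8): 38 + 8 = 46
  Event 3 (sale 25): sell min(25,46)=25. stock: 46 - 25 = 21. total_sold = 36
  Event 4 (sale 16): sell min(16,21)=16. stock: 21 - 16 = 5. total_sold = 52
  Event 5 (restock 21): 5 + 21 = 26
  Event 6 (sale 4): sell min(4,26)=4. stock: 26 - 4 = 22. total_sold = 56
  Event 7 (restock 7): 22 + 7 = 29
  Event 8 (sale 23): sell min(23,29)=23. stock: 29 - 23 = 6. total_sold = 79
  Event 9 (sale 16): sell min(16,6)=6. stock: 6 - 6 = 0. total_sold = 85
  Event 10 (sale 14): sell min(14,0)=0. stock: 0 - 0 = 0. total_sold = 85
  Event 11 (adjust +2): 0 + 2 = 2
Final: stock = 2, total_sold = 85

Checking against threshold 7:
  After event 1: stock=38 > 7
  After event 2: stock=46 > 7
  After event 3: stock=21 > 7
  After event 4: stock=5 <= 7 -> ALERT
  After event 5: stock=26 > 7
  After event 6: stock=22 > 7
  After event 7: stock=29 > 7
  After event 8: stock=6 <= 7 -> ALERT
  After event 9: stock=0 <= 7 -> ALERT
  After event 10: stock=0 <= 7 -> ALERT
  After event 11: stock=2 <= 7 -> ALERT
Alert events: [4, 8, 9, 10, 11]. Count = 5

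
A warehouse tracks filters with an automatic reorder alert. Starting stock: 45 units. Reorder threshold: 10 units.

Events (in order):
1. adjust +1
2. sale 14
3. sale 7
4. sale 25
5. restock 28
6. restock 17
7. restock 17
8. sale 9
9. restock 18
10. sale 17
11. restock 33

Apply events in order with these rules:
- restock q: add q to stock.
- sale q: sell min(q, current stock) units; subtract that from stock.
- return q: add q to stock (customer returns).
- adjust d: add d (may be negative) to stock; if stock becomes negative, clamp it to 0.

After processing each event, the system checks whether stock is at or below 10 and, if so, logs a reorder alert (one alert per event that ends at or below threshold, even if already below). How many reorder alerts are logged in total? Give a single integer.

Processing events:
Start: stock = 45
  Event 1 (adjust +1): 45 + 1 = 46
  Event 2 (sale 14): sell min(14,46)=14. stock: 46 - 14 = 32. total_sold = 14
  Event 3 (sale 7): sell min(7,32)=7. stock: 32 - 7 = 25. total_sold = 21
  Event 4 (sale 25): sell min(25,25)=25. stock: 25 - 25 = 0. total_sold = 46
  Event 5 (restock 28): 0 + 28 = 28
  Event 6 (restock 17): 28 + 17 = 45
  Event 7 (restock 17): 45 + 17 = 62
  Event 8 (sale 9): sell min(9,62)=9. stock: 62 - 9 = 53. total_sold = 55
  Event 9 (restock 18): 53 + 18 = 71
  Event 10 (sale 17): sell min(17,71)=17. stock: 71 - 17 = 54. total_sold = 72
  Event 11 (restock 33): 54 + 33 = 87
Final: stock = 87, total_sold = 72

Checking against threshold 10:
  After event 1: stock=46 > 10
  After event 2: stock=32 > 10
  After event 3: stock=25 > 10
  After event 4: stock=0 <= 10 -> ALERT
  After event 5: stock=28 > 10
  After event 6: stock=45 > 10
  After event 7: stock=62 > 10
  After event 8: stock=53 > 10
  After event 9: stock=71 > 10
  After event 10: stock=54 > 10
  After event 11: stock=87 > 10
Alert events: [4]. Count = 1

Answer: 1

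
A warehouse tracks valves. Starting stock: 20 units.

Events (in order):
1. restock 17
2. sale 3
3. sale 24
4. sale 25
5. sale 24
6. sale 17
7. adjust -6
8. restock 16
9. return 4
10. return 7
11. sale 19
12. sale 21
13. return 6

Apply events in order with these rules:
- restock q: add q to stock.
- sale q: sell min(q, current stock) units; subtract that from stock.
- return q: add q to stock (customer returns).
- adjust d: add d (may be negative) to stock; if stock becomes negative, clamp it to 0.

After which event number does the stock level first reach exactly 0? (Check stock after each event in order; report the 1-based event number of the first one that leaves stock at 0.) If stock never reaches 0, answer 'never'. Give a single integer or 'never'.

Answer: 4

Derivation:
Processing events:
Start: stock = 20
  Event 1 (restock 17): 20 + 17 = 37
  Event 2 (sale 3): sell min(3,37)=3. stock: 37 - 3 = 34. total_sold = 3
  Event 3 (sale 24): sell min(24,34)=24. stock: 34 - 24 = 10. total_sold = 27
  Event 4 (sale 25): sell min(25,10)=10. stock: 10 - 10 = 0. total_sold = 37
  Event 5 (sale 24): sell min(24,0)=0. stock: 0 - 0 = 0. total_sold = 37
  Event 6 (sale 17): sell min(17,0)=0. stock: 0 - 0 = 0. total_sold = 37
  Event 7 (adjust -6): 0 + -6 = 0 (clamped to 0)
  Event 8 (restock 16): 0 + 16 = 16
  Event 9 (return 4): 16 + 4 = 20
  Event 10 (return 7): 20 + 7 = 27
  Event 11 (sale 19): sell min(19,27)=19. stock: 27 - 19 = 8. total_sold = 56
  Event 12 (sale 21): sell min(21,8)=8. stock: 8 - 8 = 0. total_sold = 64
  Event 13 (return 6): 0 + 6 = 6
Final: stock = 6, total_sold = 64

First zero at event 4.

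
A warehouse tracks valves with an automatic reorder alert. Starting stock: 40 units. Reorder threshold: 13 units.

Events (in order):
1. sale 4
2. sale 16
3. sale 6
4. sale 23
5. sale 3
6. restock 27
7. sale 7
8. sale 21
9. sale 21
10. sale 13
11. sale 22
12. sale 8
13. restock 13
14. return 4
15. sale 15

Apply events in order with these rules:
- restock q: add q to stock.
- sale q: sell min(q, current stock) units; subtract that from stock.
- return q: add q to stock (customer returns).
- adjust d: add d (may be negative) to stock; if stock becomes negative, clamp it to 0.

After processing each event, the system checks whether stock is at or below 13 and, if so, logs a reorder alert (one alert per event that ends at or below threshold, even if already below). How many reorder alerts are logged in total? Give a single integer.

Answer: 9

Derivation:
Processing events:
Start: stock = 40
  Event 1 (sale 4): sell min(4,40)=4. stock: 40 - 4 = 36. total_sold = 4
  Event 2 (sale 16): sell min(16,36)=16. stock: 36 - 16 = 20. total_sold = 20
  Event 3 (sale 6): sell min(6,20)=6. stock: 20 - 6 = 14. total_sold = 26
  Event 4 (sale 23): sell min(23,14)=14. stock: 14 - 14 = 0. total_sold = 40
  Event 5 (sale 3): sell min(3,0)=0. stock: 0 - 0 = 0. total_sold = 40
  Event 6 (restock 27): 0 + 27 = 27
  Event 7 (sale 7): sell min(7,27)=7. stock: 27 - 7 = 20. total_sold = 47
  Event 8 (sale 21): sell min(21,20)=20. stock: 20 - 20 = 0. total_sold = 67
  Event 9 (sale 21): sell min(21,0)=0. stock: 0 - 0 = 0. total_sold = 67
  Event 10 (sale 13): sell min(13,0)=0. stock: 0 - 0 = 0. total_sold = 67
  Event 11 (sale 22): sell min(22,0)=0. stock: 0 - 0 = 0. total_sold = 67
  Event 12 (sale 8): sell min(8,0)=0. stock: 0 - 0 = 0. total_sold = 67
  Event 13 (restock 13): 0 + 13 = 13
  Event 14 (return 4): 13 + 4 = 17
  Event 15 (sale 15): sell min(15,17)=15. stock: 17 - 15 = 2. total_sold = 82
Final: stock = 2, total_sold = 82

Checking against threshold 13:
  After event 1: stock=36 > 13
  After event 2: stock=20 > 13
  After event 3: stock=14 > 13
  After event 4: stock=0 <= 13 -> ALERT
  After event 5: stock=0 <= 13 -> ALERT
  After event 6: stock=27 > 13
  After event 7: stock=20 > 13
  After event 8: stock=0 <= 13 -> ALERT
  After event 9: stock=0 <= 13 -> ALERT
  After event 10: stock=0 <= 13 -> ALERT
  After event 11: stock=0 <= 13 -> ALERT
  After event 12: stock=0 <= 13 -> ALERT
  After event 13: stock=13 <= 13 -> ALERT
  After event 14: stock=17 > 13
  After event 15: stock=2 <= 13 -> ALERT
Alert events: [4, 5, 8, 9, 10, 11, 12, 13, 15]. Count = 9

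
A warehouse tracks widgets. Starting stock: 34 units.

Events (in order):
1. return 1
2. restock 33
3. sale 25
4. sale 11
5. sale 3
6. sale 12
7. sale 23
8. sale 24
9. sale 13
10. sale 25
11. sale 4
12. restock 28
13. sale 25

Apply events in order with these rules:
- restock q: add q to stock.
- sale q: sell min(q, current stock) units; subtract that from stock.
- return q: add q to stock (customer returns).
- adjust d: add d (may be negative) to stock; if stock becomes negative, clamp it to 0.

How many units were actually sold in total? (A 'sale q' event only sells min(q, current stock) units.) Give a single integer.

Answer: 93

Derivation:
Processing events:
Start: stock = 34
  Event 1 (return 1): 34 + 1 = 35
  Event 2 (restock 33): 35 + 33 = 68
  Event 3 (sale 25): sell min(25,68)=25. stock: 68 - 25 = 43. total_sold = 25
  Event 4 (sale 11): sell min(11,43)=11. stock: 43 - 11 = 32. total_sold = 36
  Event 5 (sale 3): sell min(3,32)=3. stock: 32 - 3 = 29. total_sold = 39
  Event 6 (sale 12): sell min(12,29)=12. stock: 29 - 12 = 17. total_sold = 51
  Event 7 (sale 23): sell min(23,17)=17. stock: 17 - 17 = 0. total_sold = 68
  Event 8 (sale 24): sell min(24,0)=0. stock: 0 - 0 = 0. total_sold = 68
  Event 9 (sale 13): sell min(13,0)=0. stock: 0 - 0 = 0. total_sold = 68
  Event 10 (sale 25): sell min(25,0)=0. stock: 0 - 0 = 0. total_sold = 68
  Event 11 (sale 4): sell min(4,0)=0. stock: 0 - 0 = 0. total_sold = 68
  Event 12 (restock 28): 0 + 28 = 28
  Event 13 (sale 25): sell min(25,28)=25. stock: 28 - 25 = 3. total_sold = 93
Final: stock = 3, total_sold = 93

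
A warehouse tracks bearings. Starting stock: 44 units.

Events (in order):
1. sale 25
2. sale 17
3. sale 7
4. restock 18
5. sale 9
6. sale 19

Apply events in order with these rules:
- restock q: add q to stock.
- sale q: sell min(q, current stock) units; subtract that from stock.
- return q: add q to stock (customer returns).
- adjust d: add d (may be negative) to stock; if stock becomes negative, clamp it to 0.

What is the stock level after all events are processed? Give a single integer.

Processing events:
Start: stock = 44
  Event 1 (sale 25): sell min(25,44)=25. stock: 44 - 25 = 19. total_sold = 25
  Event 2 (sale 17): sell min(17,19)=17. stock: 19 - 17 = 2. total_sold = 42
  Event 3 (sale 7): sell min(7,2)=2. stock: 2 - 2 = 0. total_sold = 44
  Event 4 (restock 18): 0 + 18 = 18
  Event 5 (sale 9): sell min(9,18)=9. stock: 18 - 9 = 9. total_sold = 53
  Event 6 (sale 19): sell min(19,9)=9. stock: 9 - 9 = 0. total_sold = 62
Final: stock = 0, total_sold = 62

Answer: 0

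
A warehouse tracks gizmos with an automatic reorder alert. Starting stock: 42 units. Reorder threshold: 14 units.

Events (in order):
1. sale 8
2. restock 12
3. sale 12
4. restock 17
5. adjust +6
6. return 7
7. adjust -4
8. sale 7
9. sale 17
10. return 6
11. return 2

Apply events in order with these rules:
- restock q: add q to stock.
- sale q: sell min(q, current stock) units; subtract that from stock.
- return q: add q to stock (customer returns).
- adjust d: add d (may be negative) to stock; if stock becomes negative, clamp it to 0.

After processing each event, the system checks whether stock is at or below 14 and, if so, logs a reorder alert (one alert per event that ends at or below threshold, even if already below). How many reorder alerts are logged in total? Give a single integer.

Processing events:
Start: stock = 42
  Event 1 (sale 8): sell min(8,42)=8. stock: 42 - 8 = 34. total_sold = 8
  Event 2 (restock 12): 34 + 12 = 46
  Event 3 (sale 12): sell min(12,46)=12. stock: 46 - 12 = 34. total_sold = 20
  Event 4 (restock 17): 34 + 17 = 51
  Event 5 (adjust +6): 51 + 6 = 57
  Event 6 (return 7): 57 + 7 = 64
  Event 7 (adjust -4): 64 + -4 = 60
  Event 8 (sale 7): sell min(7,60)=7. stock: 60 - 7 = 53. total_sold = 27
  Event 9 (sale 17): sell min(17,53)=17. stock: 53 - 17 = 36. total_sold = 44
  Event 10 (return 6): 36 + 6 = 42
  Event 11 (return 2): 42 + 2 = 44
Final: stock = 44, total_sold = 44

Checking against threshold 14:
  After event 1: stock=34 > 14
  After event 2: stock=46 > 14
  After event 3: stock=34 > 14
  After event 4: stock=51 > 14
  After event 5: stock=57 > 14
  After event 6: stock=64 > 14
  After event 7: stock=60 > 14
  After event 8: stock=53 > 14
  After event 9: stock=36 > 14
  After event 10: stock=42 > 14
  After event 11: stock=44 > 14
Alert events: []. Count = 0

Answer: 0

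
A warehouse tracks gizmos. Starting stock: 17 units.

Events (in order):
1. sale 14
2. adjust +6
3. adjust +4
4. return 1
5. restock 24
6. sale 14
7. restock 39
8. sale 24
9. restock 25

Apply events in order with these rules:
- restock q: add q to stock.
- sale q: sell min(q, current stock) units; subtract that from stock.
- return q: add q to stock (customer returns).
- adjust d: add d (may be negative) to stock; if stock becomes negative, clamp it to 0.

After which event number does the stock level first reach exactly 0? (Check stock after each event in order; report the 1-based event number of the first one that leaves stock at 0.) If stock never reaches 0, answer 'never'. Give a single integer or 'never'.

Processing events:
Start: stock = 17
  Event 1 (sale 14): sell min(14,17)=14. stock: 17 - 14 = 3. total_sold = 14
  Event 2 (adjust +6): 3 + 6 = 9
  Event 3 (adjust +4): 9 + 4 = 13
  Event 4 (return 1): 13 + 1 = 14
  Event 5 (restock 24): 14 + 24 = 38
  Event 6 (sale 14): sell min(14,38)=14. stock: 38 - 14 = 24. total_sold = 28
  Event 7 (restock 39): 24 + 39 = 63
  Event 8 (sale 24): sell min(24,63)=24. stock: 63 - 24 = 39. total_sold = 52
  Event 9 (restock 25): 39 + 25 = 64
Final: stock = 64, total_sold = 52

Stock never reaches 0.

Answer: never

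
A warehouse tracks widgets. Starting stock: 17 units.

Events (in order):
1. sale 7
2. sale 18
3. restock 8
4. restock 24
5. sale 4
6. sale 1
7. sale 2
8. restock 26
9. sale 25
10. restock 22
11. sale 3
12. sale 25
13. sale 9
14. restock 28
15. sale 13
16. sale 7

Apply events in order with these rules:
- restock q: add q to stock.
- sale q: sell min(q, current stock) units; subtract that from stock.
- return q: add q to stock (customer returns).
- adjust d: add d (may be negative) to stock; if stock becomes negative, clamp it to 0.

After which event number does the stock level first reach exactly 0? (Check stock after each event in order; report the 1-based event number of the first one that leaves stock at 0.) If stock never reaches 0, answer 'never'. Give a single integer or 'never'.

Answer: 2

Derivation:
Processing events:
Start: stock = 17
  Event 1 (sale 7): sell min(7,17)=7. stock: 17 - 7 = 10. total_sold = 7
  Event 2 (sale 18): sell min(18,10)=10. stock: 10 - 10 = 0. total_sold = 17
  Event 3 (restock 8): 0 + 8 = 8
  Event 4 (restock 24): 8 + 24 = 32
  Event 5 (sale 4): sell min(4,32)=4. stock: 32 - 4 = 28. total_sold = 21
  Event 6 (sale 1): sell min(1,28)=1. stock: 28 - 1 = 27. total_sold = 22
  Event 7 (sale 2): sell min(2,27)=2. stock: 27 - 2 = 25. total_sold = 24
  Event 8 (restock 26): 25 + 26 = 51
  Event 9 (sale 25): sell min(25,51)=25. stock: 51 - 25 = 26. total_sold = 49
  Event 10 (restock 22): 26 + 22 = 48
  Event 11 (sale 3): sell min(3,48)=3. stock: 48 - 3 = 45. total_sold = 52
  Event 12 (sale 25): sell min(25,45)=25. stock: 45 - 25 = 20. total_sold = 77
  Event 13 (sale 9): sell min(9,20)=9. stock: 20 - 9 = 11. total_sold = 86
  Event 14 (restock 28): 11 + 28 = 39
  Event 15 (sale 13): sell min(13,39)=13. stock: 39 - 13 = 26. total_sold = 99
  Event 16 (sale 7): sell min(7,26)=7. stock: 26 - 7 = 19. total_sold = 106
Final: stock = 19, total_sold = 106

First zero at event 2.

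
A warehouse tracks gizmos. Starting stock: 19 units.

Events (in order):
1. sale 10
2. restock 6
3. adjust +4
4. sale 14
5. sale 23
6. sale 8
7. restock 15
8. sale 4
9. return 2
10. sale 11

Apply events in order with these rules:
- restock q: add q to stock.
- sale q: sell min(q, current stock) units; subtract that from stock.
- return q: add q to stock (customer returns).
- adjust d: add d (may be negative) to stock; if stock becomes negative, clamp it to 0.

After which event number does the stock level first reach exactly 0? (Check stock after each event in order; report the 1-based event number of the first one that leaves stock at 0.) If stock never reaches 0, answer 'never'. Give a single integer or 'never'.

Processing events:
Start: stock = 19
  Event 1 (sale 10): sell min(10,19)=10. stock: 19 - 10 = 9. total_sold = 10
  Event 2 (restock 6): 9 + 6 = 15
  Event 3 (adjust +4): 15 + 4 = 19
  Event 4 (sale 14): sell min(14,19)=14. stock: 19 - 14 = 5. total_sold = 24
  Event 5 (sale 23): sell min(23,5)=5. stock: 5 - 5 = 0. total_sold = 29
  Event 6 (sale 8): sell min(8,0)=0. stock: 0 - 0 = 0. total_sold = 29
  Event 7 (restock 15): 0 + 15 = 15
  Event 8 (sale 4): sell min(4,15)=4. stock: 15 - 4 = 11. total_sold = 33
  Event 9 (return 2): 11 + 2 = 13
  Event 10 (sale 11): sell min(11,13)=11. stock: 13 - 11 = 2. total_sold = 44
Final: stock = 2, total_sold = 44

First zero at event 5.

Answer: 5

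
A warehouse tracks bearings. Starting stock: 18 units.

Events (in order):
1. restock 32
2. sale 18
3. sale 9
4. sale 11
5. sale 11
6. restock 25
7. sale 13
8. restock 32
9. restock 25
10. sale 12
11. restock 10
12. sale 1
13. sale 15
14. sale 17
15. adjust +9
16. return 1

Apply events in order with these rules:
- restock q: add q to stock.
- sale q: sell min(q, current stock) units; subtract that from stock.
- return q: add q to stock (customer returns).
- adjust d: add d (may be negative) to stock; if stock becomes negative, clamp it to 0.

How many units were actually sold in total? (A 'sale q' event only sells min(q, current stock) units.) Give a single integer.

Answer: 107

Derivation:
Processing events:
Start: stock = 18
  Event 1 (restock 32): 18 + 32 = 50
  Event 2 (sale 18): sell min(18,50)=18. stock: 50 - 18 = 32. total_sold = 18
  Event 3 (sale 9): sell min(9,32)=9. stock: 32 - 9 = 23. total_sold = 27
  Event 4 (sale 11): sell min(11,23)=11. stock: 23 - 11 = 12. total_sold = 38
  Event 5 (sale 11): sell min(11,12)=11. stock: 12 - 11 = 1. total_sold = 49
  Event 6 (restock 25): 1 + 25 = 26
  Event 7 (sale 13): sell min(13,26)=13. stock: 26 - 13 = 13. total_sold = 62
  Event 8 (restock 32): 13 + 32 = 45
  Event 9 (restock 25): 45 + 25 = 70
  Event 10 (sale 12): sell min(12,70)=12. stock: 70 - 12 = 58. total_sold = 74
  Event 11 (restock 10): 58 + 10 = 68
  Event 12 (sale 1): sell min(1,68)=1. stock: 68 - 1 = 67. total_sold = 75
  Event 13 (sale 15): sell min(15,67)=15. stock: 67 - 15 = 52. total_sold = 90
  Event 14 (sale 17): sell min(17,52)=17. stock: 52 - 17 = 35. total_sold = 107
  Event 15 (adjust +9): 35 + 9 = 44
  Event 16 (return 1): 44 + 1 = 45
Final: stock = 45, total_sold = 107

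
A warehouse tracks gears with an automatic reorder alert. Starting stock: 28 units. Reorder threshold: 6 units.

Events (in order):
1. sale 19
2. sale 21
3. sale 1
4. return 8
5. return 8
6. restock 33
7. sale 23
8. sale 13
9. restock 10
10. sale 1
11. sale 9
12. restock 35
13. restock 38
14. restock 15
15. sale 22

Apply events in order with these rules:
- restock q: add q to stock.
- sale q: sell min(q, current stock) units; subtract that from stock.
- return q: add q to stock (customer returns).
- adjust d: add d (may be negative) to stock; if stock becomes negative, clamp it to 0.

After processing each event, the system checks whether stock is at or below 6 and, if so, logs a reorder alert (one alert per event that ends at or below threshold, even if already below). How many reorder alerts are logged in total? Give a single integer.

Answer: 2

Derivation:
Processing events:
Start: stock = 28
  Event 1 (sale 19): sell min(19,28)=19. stock: 28 - 19 = 9. total_sold = 19
  Event 2 (sale 21): sell min(21,9)=9. stock: 9 - 9 = 0. total_sold = 28
  Event 3 (sale 1): sell min(1,0)=0. stock: 0 - 0 = 0. total_sold = 28
  Event 4 (return 8): 0 + 8 = 8
  Event 5 (return 8): 8 + 8 = 16
  Event 6 (restock 33): 16 + 33 = 49
  Event 7 (sale 23): sell min(23,49)=23. stock: 49 - 23 = 26. total_sold = 51
  Event 8 (sale 13): sell min(13,26)=13. stock: 26 - 13 = 13. total_sold = 64
  Event 9 (restock 10): 13 + 10 = 23
  Event 10 (sale 1): sell min(1,23)=1. stock: 23 - 1 = 22. total_sold = 65
  Event 11 (sale 9): sell min(9,22)=9. stock: 22 - 9 = 13. total_sold = 74
  Event 12 (restock 35): 13 + 35 = 48
  Event 13 (restock 38): 48 + 38 = 86
  Event 14 (restock 15): 86 + 15 = 101
  Event 15 (sale 22): sell min(22,101)=22. stock: 101 - 22 = 79. total_sold = 96
Final: stock = 79, total_sold = 96

Checking against threshold 6:
  After event 1: stock=9 > 6
  After event 2: stock=0 <= 6 -> ALERT
  After event 3: stock=0 <= 6 -> ALERT
  After event 4: stock=8 > 6
  After event 5: stock=16 > 6
  After event 6: stock=49 > 6
  After event 7: stock=26 > 6
  After event 8: stock=13 > 6
  After event 9: stock=23 > 6
  After event 10: stock=22 > 6
  After event 11: stock=13 > 6
  After event 12: stock=48 > 6
  After event 13: stock=86 > 6
  After event 14: stock=101 > 6
  After event 15: stock=79 > 6
Alert events: [2, 3]. Count = 2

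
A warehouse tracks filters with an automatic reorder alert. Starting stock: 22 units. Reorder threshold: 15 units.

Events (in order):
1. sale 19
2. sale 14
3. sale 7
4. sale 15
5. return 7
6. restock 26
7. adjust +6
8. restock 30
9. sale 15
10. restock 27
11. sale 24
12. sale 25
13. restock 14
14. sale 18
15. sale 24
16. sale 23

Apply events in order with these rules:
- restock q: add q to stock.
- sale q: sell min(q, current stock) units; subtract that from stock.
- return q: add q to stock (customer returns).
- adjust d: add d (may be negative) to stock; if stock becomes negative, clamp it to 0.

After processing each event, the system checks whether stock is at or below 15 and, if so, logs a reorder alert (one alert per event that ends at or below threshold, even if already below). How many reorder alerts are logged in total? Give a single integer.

Answer: 7

Derivation:
Processing events:
Start: stock = 22
  Event 1 (sale 19): sell min(19,22)=19. stock: 22 - 19 = 3. total_sold = 19
  Event 2 (sale 14): sell min(14,3)=3. stock: 3 - 3 = 0. total_sold = 22
  Event 3 (sale 7): sell min(7,0)=0. stock: 0 - 0 = 0. total_sold = 22
  Event 4 (sale 15): sell min(15,0)=0. stock: 0 - 0 = 0. total_sold = 22
  Event 5 (return 7): 0 + 7 = 7
  Event 6 (restock 26): 7 + 26 = 33
  Event 7 (adjust +6): 33 + 6 = 39
  Event 8 (restock 30): 39 + 30 = 69
  Event 9 (sale 15): sell min(15,69)=15. stock: 69 - 15 = 54. total_sold = 37
  Event 10 (restock 27): 54 + 27 = 81
  Event 11 (sale 24): sell min(24,81)=24. stock: 81 - 24 = 57. total_sold = 61
  Event 12 (sale 25): sell min(25,57)=25. stock: 57 - 25 = 32. total_sold = 86
  Event 13 (restock 14): 32 + 14 = 46
  Event 14 (sale 18): sell min(18,46)=18. stock: 46 - 18 = 28. total_sold = 104
  Event 15 (sale 24): sell min(24,28)=24. stock: 28 - 24 = 4. total_sold = 128
  Event 16 (sale 23): sell min(23,4)=4. stock: 4 - 4 = 0. total_sold = 132
Final: stock = 0, total_sold = 132

Checking against threshold 15:
  After event 1: stock=3 <= 15 -> ALERT
  After event 2: stock=0 <= 15 -> ALERT
  After event 3: stock=0 <= 15 -> ALERT
  After event 4: stock=0 <= 15 -> ALERT
  After event 5: stock=7 <= 15 -> ALERT
  After event 6: stock=33 > 15
  After event 7: stock=39 > 15
  After event 8: stock=69 > 15
  After event 9: stock=54 > 15
  After event 10: stock=81 > 15
  After event 11: stock=57 > 15
  After event 12: stock=32 > 15
  After event 13: stock=46 > 15
  After event 14: stock=28 > 15
  After event 15: stock=4 <= 15 -> ALERT
  After event 16: stock=0 <= 15 -> ALERT
Alert events: [1, 2, 3, 4, 5, 15, 16]. Count = 7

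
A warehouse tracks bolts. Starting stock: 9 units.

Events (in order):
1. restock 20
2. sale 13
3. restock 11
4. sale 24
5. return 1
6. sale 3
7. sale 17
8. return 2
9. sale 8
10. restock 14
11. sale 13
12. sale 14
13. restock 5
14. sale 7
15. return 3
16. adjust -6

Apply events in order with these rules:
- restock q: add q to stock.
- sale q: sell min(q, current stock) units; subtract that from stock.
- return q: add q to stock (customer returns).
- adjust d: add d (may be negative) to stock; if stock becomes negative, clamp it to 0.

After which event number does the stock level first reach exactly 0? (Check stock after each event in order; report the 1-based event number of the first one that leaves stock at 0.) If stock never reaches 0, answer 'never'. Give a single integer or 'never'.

Answer: 7

Derivation:
Processing events:
Start: stock = 9
  Event 1 (restock 20): 9 + 20 = 29
  Event 2 (sale 13): sell min(13,29)=13. stock: 29 - 13 = 16. total_sold = 13
  Event 3 (restock 11): 16 + 11 = 27
  Event 4 (sale 24): sell min(24,27)=24. stock: 27 - 24 = 3. total_sold = 37
  Event 5 (return 1): 3 + 1 = 4
  Event 6 (sale 3): sell min(3,4)=3. stock: 4 - 3 = 1. total_sold = 40
  Event 7 (sale 17): sell min(17,1)=1. stock: 1 - 1 = 0. total_sold = 41
  Event 8 (return 2): 0 + 2 = 2
  Event 9 (sale 8): sell min(8,2)=2. stock: 2 - 2 = 0. total_sold = 43
  Event 10 (restock 14): 0 + 14 = 14
  Event 11 (sale 13): sell min(13,14)=13. stock: 14 - 13 = 1. total_sold = 56
  Event 12 (sale 14): sell min(14,1)=1. stock: 1 - 1 = 0. total_sold = 57
  Event 13 (restock 5): 0 + 5 = 5
  Event 14 (sale 7): sell min(7,5)=5. stock: 5 - 5 = 0. total_sold = 62
  Event 15 (return 3): 0 + 3 = 3
  Event 16 (adjust -6): 3 + -6 = 0 (clamped to 0)
Final: stock = 0, total_sold = 62

First zero at event 7.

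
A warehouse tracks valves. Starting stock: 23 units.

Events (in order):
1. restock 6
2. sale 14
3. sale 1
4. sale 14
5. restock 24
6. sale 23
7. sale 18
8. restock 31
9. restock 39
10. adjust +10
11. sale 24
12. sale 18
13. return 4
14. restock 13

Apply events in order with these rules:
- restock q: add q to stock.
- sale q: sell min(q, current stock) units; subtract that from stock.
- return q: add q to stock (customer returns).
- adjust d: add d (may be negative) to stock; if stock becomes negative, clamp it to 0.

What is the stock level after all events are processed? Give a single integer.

Answer: 55

Derivation:
Processing events:
Start: stock = 23
  Event 1 (restock 6): 23 + 6 = 29
  Event 2 (sale 14): sell min(14,29)=14. stock: 29 - 14 = 15. total_sold = 14
  Event 3 (sale 1): sell min(1,15)=1. stock: 15 - 1 = 14. total_sold = 15
  Event 4 (sale 14): sell min(14,14)=14. stock: 14 - 14 = 0. total_sold = 29
  Event 5 (restock 24): 0 + 24 = 24
  Event 6 (sale 23): sell min(23,24)=23. stock: 24 - 23 = 1. total_sold = 52
  Event 7 (sale 18): sell min(18,1)=1. stock: 1 - 1 = 0. total_sold = 53
  Event 8 (restock 31): 0 + 31 = 31
  Event 9 (restock 39): 31 + 39 = 70
  Event 10 (adjust +10): 70 + 10 = 80
  Event 11 (sale 24): sell min(24,80)=24. stock: 80 - 24 = 56. total_sold = 77
  Event 12 (sale 18): sell min(18,56)=18. stock: 56 - 18 = 38. total_sold = 95
  Event 13 (return 4): 38 + 4 = 42
  Event 14 (restock 13): 42 + 13 = 55
Final: stock = 55, total_sold = 95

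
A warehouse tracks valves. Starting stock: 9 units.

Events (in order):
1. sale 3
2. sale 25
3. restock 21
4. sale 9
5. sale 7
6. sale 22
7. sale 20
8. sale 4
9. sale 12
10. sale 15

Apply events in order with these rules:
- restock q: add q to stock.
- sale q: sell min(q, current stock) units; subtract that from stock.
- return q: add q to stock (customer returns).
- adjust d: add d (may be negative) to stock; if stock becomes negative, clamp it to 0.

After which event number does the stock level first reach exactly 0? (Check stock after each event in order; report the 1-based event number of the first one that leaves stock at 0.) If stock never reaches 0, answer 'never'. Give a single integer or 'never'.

Processing events:
Start: stock = 9
  Event 1 (sale 3): sell min(3,9)=3. stock: 9 - 3 = 6. total_sold = 3
  Event 2 (sale 25): sell min(25,6)=6. stock: 6 - 6 = 0. total_sold = 9
  Event 3 (restock 21): 0 + 21 = 21
  Event 4 (sale 9): sell min(9,21)=9. stock: 21 - 9 = 12. total_sold = 18
  Event 5 (sale 7): sell min(7,12)=7. stock: 12 - 7 = 5. total_sold = 25
  Event 6 (sale 22): sell min(22,5)=5. stock: 5 - 5 = 0. total_sold = 30
  Event 7 (sale 20): sell min(20,0)=0. stock: 0 - 0 = 0. total_sold = 30
  Event 8 (sale 4): sell min(4,0)=0. stock: 0 - 0 = 0. total_sold = 30
  Event 9 (sale 12): sell min(12,0)=0. stock: 0 - 0 = 0. total_sold = 30
  Event 10 (sale 15): sell min(15,0)=0. stock: 0 - 0 = 0. total_sold = 30
Final: stock = 0, total_sold = 30

First zero at event 2.

Answer: 2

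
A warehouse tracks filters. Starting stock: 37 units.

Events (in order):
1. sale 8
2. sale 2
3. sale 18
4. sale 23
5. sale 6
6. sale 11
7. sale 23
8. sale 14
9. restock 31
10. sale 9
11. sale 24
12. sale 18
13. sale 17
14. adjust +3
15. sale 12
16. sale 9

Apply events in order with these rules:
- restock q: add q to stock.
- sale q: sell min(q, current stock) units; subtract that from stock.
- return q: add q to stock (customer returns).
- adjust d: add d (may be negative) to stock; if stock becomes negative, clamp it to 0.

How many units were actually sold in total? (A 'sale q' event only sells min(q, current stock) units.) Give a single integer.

Answer: 71

Derivation:
Processing events:
Start: stock = 37
  Event 1 (sale 8): sell min(8,37)=8. stock: 37 - 8 = 29. total_sold = 8
  Event 2 (sale 2): sell min(2,29)=2. stock: 29 - 2 = 27. total_sold = 10
  Event 3 (sale 18): sell min(18,27)=18. stock: 27 - 18 = 9. total_sold = 28
  Event 4 (sale 23): sell min(23,9)=9. stock: 9 - 9 = 0. total_sold = 37
  Event 5 (sale 6): sell min(6,0)=0. stock: 0 - 0 = 0. total_sold = 37
  Event 6 (sale 11): sell min(11,0)=0. stock: 0 - 0 = 0. total_sold = 37
  Event 7 (sale 23): sell min(23,0)=0. stock: 0 - 0 = 0. total_sold = 37
  Event 8 (sale 14): sell min(14,0)=0. stock: 0 - 0 = 0. total_sold = 37
  Event 9 (restock 31): 0 + 31 = 31
  Event 10 (sale 9): sell min(9,31)=9. stock: 31 - 9 = 22. total_sold = 46
  Event 11 (sale 24): sell min(24,22)=22. stock: 22 - 22 = 0. total_sold = 68
  Event 12 (sale 18): sell min(18,0)=0. stock: 0 - 0 = 0. total_sold = 68
  Event 13 (sale 17): sell min(17,0)=0. stock: 0 - 0 = 0. total_sold = 68
  Event 14 (adjust +3): 0 + 3 = 3
  Event 15 (sale 12): sell min(12,3)=3. stock: 3 - 3 = 0. total_sold = 71
  Event 16 (sale 9): sell min(9,0)=0. stock: 0 - 0 = 0. total_sold = 71
Final: stock = 0, total_sold = 71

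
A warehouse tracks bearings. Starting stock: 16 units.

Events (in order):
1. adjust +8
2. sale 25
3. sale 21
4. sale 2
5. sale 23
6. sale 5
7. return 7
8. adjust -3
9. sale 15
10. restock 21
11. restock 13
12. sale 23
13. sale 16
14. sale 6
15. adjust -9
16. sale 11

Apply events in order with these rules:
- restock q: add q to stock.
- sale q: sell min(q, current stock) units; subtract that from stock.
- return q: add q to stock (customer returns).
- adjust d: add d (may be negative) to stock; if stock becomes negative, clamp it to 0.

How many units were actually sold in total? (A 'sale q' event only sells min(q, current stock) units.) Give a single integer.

Answer: 62

Derivation:
Processing events:
Start: stock = 16
  Event 1 (adjust +8): 16 + 8 = 24
  Event 2 (sale 25): sell min(25,24)=24. stock: 24 - 24 = 0. total_sold = 24
  Event 3 (sale 21): sell min(21,0)=0. stock: 0 - 0 = 0. total_sold = 24
  Event 4 (sale 2): sell min(2,0)=0. stock: 0 - 0 = 0. total_sold = 24
  Event 5 (sale 23): sell min(23,0)=0. stock: 0 - 0 = 0. total_sold = 24
  Event 6 (sale 5): sell min(5,0)=0. stock: 0 - 0 = 0. total_sold = 24
  Event 7 (return 7): 0 + 7 = 7
  Event 8 (adjust -3): 7 + -3 = 4
  Event 9 (sale 15): sell min(15,4)=4. stock: 4 - 4 = 0. total_sold = 28
  Event 10 (restock 21): 0 + 21 = 21
  Event 11 (restock 13): 21 + 13 = 34
  Event 12 (sale 23): sell min(23,34)=23. stock: 34 - 23 = 11. total_sold = 51
  Event 13 (sale 16): sell min(16,11)=11. stock: 11 - 11 = 0. total_sold = 62
  Event 14 (sale 6): sell min(6,0)=0. stock: 0 - 0 = 0. total_sold = 62
  Event 15 (adjust -9): 0 + -9 = 0 (clamped to 0)
  Event 16 (sale 11): sell min(11,0)=0. stock: 0 - 0 = 0. total_sold = 62
Final: stock = 0, total_sold = 62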